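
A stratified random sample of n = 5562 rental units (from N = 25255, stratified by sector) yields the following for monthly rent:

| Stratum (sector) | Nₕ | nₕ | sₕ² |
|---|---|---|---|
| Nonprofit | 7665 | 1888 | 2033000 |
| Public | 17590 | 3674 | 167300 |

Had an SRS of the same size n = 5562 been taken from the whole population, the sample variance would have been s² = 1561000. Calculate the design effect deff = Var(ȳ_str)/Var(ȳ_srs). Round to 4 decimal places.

0.4215

Var(ȳ_str) = Σ Wₕ²(1−fₕ)sₕ²/nₕ with Wₕ = Nₕ/25255:
  Nonprofit: (7665/25255)²·(1−1888/7665)·2033000/1888 = 74.757569
  Public: (17590/25255)²·(1−3674/17590)·167300/3674 = 17.476011
  → Var(ȳ_str) = 92.23358.
Var(ȳ_srs) = (1 − 5562/25255)·1561000/5562 = 218.8449.
deff = 92.23358 / 218.8449 = 0.4215.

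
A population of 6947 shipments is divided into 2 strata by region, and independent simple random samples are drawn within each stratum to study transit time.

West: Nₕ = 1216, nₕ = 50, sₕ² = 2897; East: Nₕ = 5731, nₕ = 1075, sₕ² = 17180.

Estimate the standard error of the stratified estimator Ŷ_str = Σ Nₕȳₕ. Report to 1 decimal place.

Var(Ŷ_str) = Σₕ Nₕ²(1 − fₕ)sₕ²/nₕ.
West: 1216²·(1 − 50/1216)·2897/50 = 8.2150577 × 10^7.
East: 5731²·(1 − 1075/5731)·17180/1075 = 4.2644014 × 10^8.
Sum = 5.0859072 × 10^8.
SE = √(5.0859072 × 10^8) = 22552.0.

22552.0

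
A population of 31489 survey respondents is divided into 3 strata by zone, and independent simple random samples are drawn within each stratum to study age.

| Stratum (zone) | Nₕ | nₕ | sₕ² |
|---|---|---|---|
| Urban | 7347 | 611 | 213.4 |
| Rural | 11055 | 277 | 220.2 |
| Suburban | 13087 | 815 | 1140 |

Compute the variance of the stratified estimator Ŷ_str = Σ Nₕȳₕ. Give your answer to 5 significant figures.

3.3665 × 10^8

Var(Ŷ_str) = Σₕ Nₕ²(1 − fₕ)sₕ²/nₕ.
Urban: 7347²·(1 − 611/7347)·213.4/611 = 1.7284838 × 10^7.
Rural: 11055²·(1 − 277/11055)·220.2/277 = 9.4718426 × 10^7.
Suburban: 13087²·(1 − 815/13087)·1140/815 = 2.2464807 × 10^8.
Sum = 3.3665133 × 10^8.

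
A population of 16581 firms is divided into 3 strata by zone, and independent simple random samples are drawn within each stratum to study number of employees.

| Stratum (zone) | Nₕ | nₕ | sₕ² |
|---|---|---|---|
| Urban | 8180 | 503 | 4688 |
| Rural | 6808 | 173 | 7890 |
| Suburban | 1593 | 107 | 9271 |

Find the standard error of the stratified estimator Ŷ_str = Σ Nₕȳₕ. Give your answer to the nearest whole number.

53390

Var(Ŷ_str) = Σₕ Nₕ²(1 − fₕ)sₕ²/nₕ.
Urban: 8180²·(1 − 503/8180)·4688/503 = 5.8528105 × 10^8.
Rural: 6808²·(1 − 173/6808)·7890/173 = 2.0601146 × 10^9.
Suburban: 1593²·(1 − 107/1593)·9271/107 = 2.0510554 × 10^8.
Sum = 2.8505012 × 10^9.
SE = √(2.8505012 × 10^9) = 53390.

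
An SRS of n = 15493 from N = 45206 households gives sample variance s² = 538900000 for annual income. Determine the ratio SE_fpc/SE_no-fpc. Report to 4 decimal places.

f = n/N = 15493/45206 = 0.34271999.
SE_no-fpc = √(s²/n) = 186.50322; SE_fpc = √((1−f)s²/n) = 151.20339.
Ratio = √(1−f) = 0.81072807.

0.8107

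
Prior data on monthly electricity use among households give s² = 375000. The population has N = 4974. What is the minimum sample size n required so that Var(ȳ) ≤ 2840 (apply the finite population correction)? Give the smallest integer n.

Without fpc, n₀ = s²/D = 375000/2840 = 132.0423.
With fpc, (1 − n/N)·s²/n ≤ D requires n ≥ n₀/(1 + n₀/N) = 132.0423/(1 + 132.0423/4974) = 128.6277.
Rounding up, n = 129.

129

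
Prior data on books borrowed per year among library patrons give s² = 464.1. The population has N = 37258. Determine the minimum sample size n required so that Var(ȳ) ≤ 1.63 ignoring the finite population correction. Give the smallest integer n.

Without fpc, n₀ = s²/D = 464.1/1.63 = 284.7239.
Rounding up, n = 285.

285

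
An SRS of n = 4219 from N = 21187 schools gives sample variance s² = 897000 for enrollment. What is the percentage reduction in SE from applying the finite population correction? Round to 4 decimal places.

f = n/N = 4219/21187 = 0.19913154.
SE_no-fpc = √(s²/n) = 14.581139; SE_fpc = √((1−f)s²/n) = 13.048844.
Ratio = √(1−f) = 0.89491254. Reduction = 100·(1 − 0.89491254) = 10.5087%.

10.5087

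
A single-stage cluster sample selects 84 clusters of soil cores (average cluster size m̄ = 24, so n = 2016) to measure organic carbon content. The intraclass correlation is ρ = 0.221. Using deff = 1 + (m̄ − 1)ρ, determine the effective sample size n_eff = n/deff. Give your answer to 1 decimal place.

deff = 1 + (24 − 1)·0.221 = 1 + 5.083 = 6.083.
n_eff = 2016 / 6.083 = 331.4.

331.4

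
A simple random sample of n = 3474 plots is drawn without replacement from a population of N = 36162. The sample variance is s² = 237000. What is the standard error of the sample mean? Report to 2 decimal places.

7.85

Under SRS without replacement, Var(ȳ) = (1 − f)·s²/n with f = n/N = 3474/36162 = 0.09606770.
Var(ȳ) = (1 − 0.09606770)·237000/3474 = 0.90393230·68.221071 = 61.66723.
SE(ȳ) = √(61.66723) = 7.85.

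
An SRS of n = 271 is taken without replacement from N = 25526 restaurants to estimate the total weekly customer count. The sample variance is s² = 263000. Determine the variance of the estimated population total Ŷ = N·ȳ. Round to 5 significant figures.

Var(Ŷ) = N²·Var(ȳ) = N²·(1 − n/N)·s²/n.
f = 271/25526 = 0.01061663; Var(ȳ) = 0.98938337·263000/271 = 960.17648.
Var(Ŷ) = 25526² · 960.17648 = 6.256286 × 10^11.

6.2563 × 10^11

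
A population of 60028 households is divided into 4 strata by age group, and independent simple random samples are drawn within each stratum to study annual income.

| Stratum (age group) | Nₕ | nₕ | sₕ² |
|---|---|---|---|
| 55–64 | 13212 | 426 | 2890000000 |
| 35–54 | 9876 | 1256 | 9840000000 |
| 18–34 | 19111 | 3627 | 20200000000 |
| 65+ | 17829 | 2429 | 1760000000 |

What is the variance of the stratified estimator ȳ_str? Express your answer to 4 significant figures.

1.016 × 10^6

Var(ȳ_str) = Σₕ Wₕ²(1 − fₕ)sₕ²/nₕ with Wₕ = Nₕ/N, N = 60028.
55–64: Wₕ = 0.22009729; term = 0.22009729²·(1 − 0.03224342)·2890000000/426 = 318041.48.
35–54: Wₕ = 0.16452322; term = 0.16452322²·(1 − 0.12717699)·9840000000/1256 = 185091.32.
18–34: Wₕ = 0.31836809; term = 0.31836809²·(1 − 0.18978599)·20200000000/3627 = 457364.7.
65+: Wₕ = 0.29701139; term = 0.29701139²·(1 − 0.13623871)·1760000000/2429 = 55210.936.
Sum = 1.0157084 × 10^6.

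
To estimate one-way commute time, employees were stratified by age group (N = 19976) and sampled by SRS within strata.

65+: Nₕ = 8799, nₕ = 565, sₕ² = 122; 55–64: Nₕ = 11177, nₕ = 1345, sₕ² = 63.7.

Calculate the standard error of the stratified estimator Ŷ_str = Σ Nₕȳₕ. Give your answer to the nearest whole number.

Var(Ŷ_str) = Σₕ Nₕ²(1 − fₕ)sₕ²/nₕ.
65+: 8799²·(1 − 565/8799)·122/565 = 1.5644279 × 10^7.
55–64: 11177²·(1 − 1345/11177)·63.7/1345 = 5.204563 × 10^6.
Sum = 2.0848842 × 10^7.
SE = √(2.0848842 × 10^7) = 4566.

4566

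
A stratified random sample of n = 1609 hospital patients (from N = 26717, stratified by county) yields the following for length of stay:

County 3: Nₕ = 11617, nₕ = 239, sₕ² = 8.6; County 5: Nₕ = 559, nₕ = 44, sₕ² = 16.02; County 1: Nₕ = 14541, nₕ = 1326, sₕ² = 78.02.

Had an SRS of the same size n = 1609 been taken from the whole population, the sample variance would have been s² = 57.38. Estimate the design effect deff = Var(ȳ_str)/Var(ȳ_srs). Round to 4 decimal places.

0.6758

Var(ȳ_str) = Σ Wₕ²(1−fₕ)sₕ²/nₕ with Wₕ = Nₕ/26717:
  County 3: (11617/26717)²·(1−239/11617)·8.6/239 = 0.0066632344
  County 5: (559/26717)²·(1−44/559)·16.02/44 = 1.4684308 × 10^-4
  County 1: (14541/26717)²·(1−1326/14541)·78.02/1326 = 0.015839756
  → Var(ȳ_str) = 0.022649833.
Var(ȳ_srs) = (1 − 1609/26717)·57.38/1609 = 0.033514206.
deff = 0.022649833 / 0.033514206 = 0.6758.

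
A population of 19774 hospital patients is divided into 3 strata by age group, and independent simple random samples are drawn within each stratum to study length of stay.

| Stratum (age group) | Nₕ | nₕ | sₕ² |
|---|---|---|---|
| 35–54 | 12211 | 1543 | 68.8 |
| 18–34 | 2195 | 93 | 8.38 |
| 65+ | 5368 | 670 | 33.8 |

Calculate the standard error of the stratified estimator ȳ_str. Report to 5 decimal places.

Var(ȳ_str) = Σₕ Wₕ²(1 − fₕ)sₕ²/nₕ with Wₕ = Nₕ/N, N = 19774.
35–54: Wₕ = 0.61752807; term = 0.61752807²·(1 − 0.12636148)·68.8/1543 = 0.01485483.
18–34: Wₕ = 0.11100435; term = 0.11100435²·(1 − 0.04236902)·8.38/93 = 0.0010632594.
65+: Wₕ = 0.27146758; term = 0.27146758²·(1 − 0.12481371)·33.8/670 = 0.0032537064.
Sum = 0.019171796.
SE = √(0.019171796) = 0.13846.

0.13846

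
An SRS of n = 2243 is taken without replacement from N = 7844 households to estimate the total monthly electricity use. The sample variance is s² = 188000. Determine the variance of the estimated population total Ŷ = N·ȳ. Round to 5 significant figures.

3.6824 × 10^9

Var(Ŷ) = N²·Var(ȳ) = N²·(1 − n/N)·s²/n.
f = 2243/7844 = 0.28595105; Var(ȳ) = 0.71404895·188000/2243 = 59.848954.
Var(Ŷ) = 7844² · 59.848954 = 3.6824066 × 10^9.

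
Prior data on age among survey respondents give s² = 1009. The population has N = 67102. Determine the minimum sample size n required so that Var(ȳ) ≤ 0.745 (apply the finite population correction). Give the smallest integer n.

1328

Without fpc, n₀ = s²/D = 1009/0.745 = 1354.3624.
With fpc, (1 − n/N)·s²/n ≤ D requires n ≥ n₀/(1 + n₀/N) = 1354.3624/(1 + 1354.3624/67102) = 1327.5673.
Rounding up, n = 1328.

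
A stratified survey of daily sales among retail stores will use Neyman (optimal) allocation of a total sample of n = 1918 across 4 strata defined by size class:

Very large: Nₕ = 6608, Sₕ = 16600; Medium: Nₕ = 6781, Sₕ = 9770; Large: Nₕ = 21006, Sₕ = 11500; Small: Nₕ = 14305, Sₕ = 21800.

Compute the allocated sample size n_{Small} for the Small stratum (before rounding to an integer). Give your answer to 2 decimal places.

Neyman allocation: nₕ = n·NₕSₕ / Σⱼ NⱼSⱼ.
Σ NⱼSⱼ = 6608·16600 + 6781·9770 + 21006·11500 + 14305·21800 = 7.2936117 × 10^8.
n_{Small} = 1918·14305·21800 / (7.2936117 × 10^8) = 820.07.

820.07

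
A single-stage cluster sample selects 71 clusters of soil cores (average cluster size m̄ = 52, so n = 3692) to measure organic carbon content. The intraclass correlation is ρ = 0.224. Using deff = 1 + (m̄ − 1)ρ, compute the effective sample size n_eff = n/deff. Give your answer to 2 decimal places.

deff = 1 + (52 − 1)·0.224 = 1 + 11.424 = 12.424.
n_eff = 3692 / 12.424 = 297.17.

297.17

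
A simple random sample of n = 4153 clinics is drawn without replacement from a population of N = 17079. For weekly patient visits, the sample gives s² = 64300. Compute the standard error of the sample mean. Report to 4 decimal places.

3.4231

Under SRS without replacement, Var(ȳ) = (1 − f)·s²/n with f = n/N = 4153/17079 = 0.24316412.
Var(ȳ) = (1 − 0.24316412)·64300/4153 = 0.75683588·15.482784 = 11.717926.
SE(ȳ) = √(11.717926) = 3.4231.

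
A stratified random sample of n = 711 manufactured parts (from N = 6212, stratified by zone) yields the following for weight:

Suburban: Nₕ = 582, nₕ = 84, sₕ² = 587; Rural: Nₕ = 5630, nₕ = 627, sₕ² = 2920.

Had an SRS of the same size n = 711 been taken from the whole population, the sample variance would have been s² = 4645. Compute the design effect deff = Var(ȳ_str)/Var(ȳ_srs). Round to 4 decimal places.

Var(ȳ_str) = Σ Wₕ²(1−fₕ)sₕ²/nₕ with Wₕ = Nₕ/6212:
  Suburban: (582/6212)²·(1−84/582)·587/84 = 0.052486577
  Rural: (5630/6212)²·(1−627/5630)·2920/627 = 3.3993142
  → Var(ȳ_str) = 3.4518008.
Var(ȳ_srs) = (1 − 711/6212)·4645/711 = 5.7853057.
deff = 3.4518008 / 5.7853057 = 0.5966.

0.5966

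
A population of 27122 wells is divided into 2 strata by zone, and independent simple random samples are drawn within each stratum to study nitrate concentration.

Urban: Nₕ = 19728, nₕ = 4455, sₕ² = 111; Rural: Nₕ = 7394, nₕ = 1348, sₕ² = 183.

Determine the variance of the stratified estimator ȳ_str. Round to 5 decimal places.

Var(ȳ_str) = Σₕ Wₕ²(1 − fₕ)sₕ²/nₕ with Wₕ = Nₕ/N, N = 27122.
Urban: Wₕ = 0.72737999; term = 0.72737999²·(1 − 0.22582117)·111/4455 = 0.010205617.
Rural: Wₕ = 0.27262001; term = 0.27262001²·(1 − 0.18230998)·183/1348 = 0.0082502168.
Sum = 0.018455834.

0.01846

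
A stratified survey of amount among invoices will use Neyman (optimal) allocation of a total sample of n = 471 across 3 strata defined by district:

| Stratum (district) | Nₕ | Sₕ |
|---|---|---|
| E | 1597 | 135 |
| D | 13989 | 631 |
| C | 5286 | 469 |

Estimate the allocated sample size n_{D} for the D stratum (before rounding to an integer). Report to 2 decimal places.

360.84

Neyman allocation: nₕ = n·NₕSₕ / Σⱼ NⱼSⱼ.
Σ NⱼSⱼ = 1597·135 + 13989·631 + 5286·469 = 1.1521788 × 10^7.
n_{D} = 471·13989·631 / (1.1521788 × 10^7) = 360.84.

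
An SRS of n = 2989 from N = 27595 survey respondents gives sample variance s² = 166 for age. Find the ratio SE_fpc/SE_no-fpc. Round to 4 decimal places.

f = n/N = 2989/27595 = 0.10831672.
SE_no-fpc = √(s²/n) = 0.23566283; SE_fpc = √((1−f)s²/n) = 0.22253401.
Ratio = √(1−f) = 0.94428983.

0.9443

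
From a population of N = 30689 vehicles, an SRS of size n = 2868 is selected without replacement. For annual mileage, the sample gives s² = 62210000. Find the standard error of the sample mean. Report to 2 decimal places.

Under SRS without replacement, Var(ȳ) = (1 − f)·s²/n with f = n/N = 2868/30689 = 0.09345368.
Var(ȳ) = (1 − 0.09345368)·62210000/2868 = 0.90654632·21691.074 = 19663.963.
SE(ȳ) = √(19663.963) = 140.23.

140.23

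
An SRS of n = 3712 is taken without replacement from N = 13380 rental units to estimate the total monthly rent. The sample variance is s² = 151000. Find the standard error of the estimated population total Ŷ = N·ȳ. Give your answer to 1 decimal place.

72540.6

Var(Ŷ) = N²·Var(ȳ) = N²·(1 − n/N)·s²/n.
f = 3712/13380 = 0.27742900; Var(ȳ) = 0.72257100·151000/3712 = 29.393379.
Var(Ŷ) = 13380² · 29.393379 = 5.262132 × 10^9.
SE(Ŷ) = √(5.262132 × 10^9) = 72540.6.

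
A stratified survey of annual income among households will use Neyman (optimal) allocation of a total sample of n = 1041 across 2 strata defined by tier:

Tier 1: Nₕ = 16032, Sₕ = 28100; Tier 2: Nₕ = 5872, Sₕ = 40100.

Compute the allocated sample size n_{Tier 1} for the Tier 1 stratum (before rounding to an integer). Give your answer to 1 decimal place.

Neyman allocation: nₕ = n·NₕSₕ / Σⱼ NⱼSⱼ.
Σ NⱼSⱼ = 16032·28100 + 5872·40100 = 6.859664 × 10^8.
n_{Tier 1} = 1041·16032·28100 / (6.859664 × 10^8) = 683.7.

683.7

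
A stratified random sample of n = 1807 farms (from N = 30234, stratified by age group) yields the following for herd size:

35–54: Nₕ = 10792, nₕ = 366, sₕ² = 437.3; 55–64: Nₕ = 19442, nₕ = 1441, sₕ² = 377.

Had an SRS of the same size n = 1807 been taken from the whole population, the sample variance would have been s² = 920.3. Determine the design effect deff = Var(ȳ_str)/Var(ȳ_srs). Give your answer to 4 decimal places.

0.5163

Var(ȳ_str) = Σ Wₕ²(1−fₕ)sₕ²/nₕ with Wₕ = Nₕ/30234:
  35–54: (10792/30234)²·(1−366/10792)·437.3/366 = 0.14707093
  55–64: (19442/30234)²·(1−1441/19442)·377/1441 = 0.10016678
  → Var(ȳ_str) = 0.24723771.
Var(ȳ_srs) = (1 − 1807/30234)·920.3/1807 = 0.47885794.
deff = 0.24723771 / 0.47885794 = 0.5163.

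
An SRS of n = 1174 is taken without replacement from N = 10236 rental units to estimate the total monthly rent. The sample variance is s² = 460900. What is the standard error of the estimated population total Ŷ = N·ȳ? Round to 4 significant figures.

Var(Ŷ) = N²·Var(ȳ) = N²·(1 − n/N)·s²/n.
f = 1174/10236 = 0.11469324; Var(ȳ) = 0.88530676·460900/1174 = 347.56208.
Var(Ŷ) = 10236² · 347.56208 = 3.6416059 × 10^10.
SE(Ŷ) = √(3.6416059 × 10^10) = 190800.

190800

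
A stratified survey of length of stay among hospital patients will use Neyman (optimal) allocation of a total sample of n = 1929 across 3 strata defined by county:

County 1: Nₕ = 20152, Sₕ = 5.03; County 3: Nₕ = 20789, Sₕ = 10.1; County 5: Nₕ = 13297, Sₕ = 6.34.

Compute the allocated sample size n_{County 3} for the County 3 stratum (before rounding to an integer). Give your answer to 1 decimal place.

Neyman allocation: nₕ = n·NₕSₕ / Σⱼ NⱼSⱼ.
Σ NⱼSⱼ = 20152·5.03 + 20789·10.1 + 13297·6.34 = 395636.44.
n_{County 3} = 1929·20789·10.1 / 395636.44 = 1023.7.

1023.7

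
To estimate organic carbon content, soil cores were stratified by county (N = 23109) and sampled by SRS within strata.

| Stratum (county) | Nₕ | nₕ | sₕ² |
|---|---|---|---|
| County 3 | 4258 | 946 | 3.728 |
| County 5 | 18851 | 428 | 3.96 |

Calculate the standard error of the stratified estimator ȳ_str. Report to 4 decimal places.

Var(ȳ_str) = Σₕ Wₕ²(1 − fₕ)sₕ²/nₕ with Wₕ = Nₕ/N, N = 23109.
County 3: Wₕ = 0.18425722; term = 0.18425722²·(1 − 0.22217003)·3.728/946 = 1.040683 × 10^-4.
County 5: Wₕ = 0.81574278; term = 0.81574278²·(1 − 0.02270437)·3.96/428 = 0.0060170533.
Sum = 0.0061211216.
SE = √(0.0061211216) = 0.0782.

0.0782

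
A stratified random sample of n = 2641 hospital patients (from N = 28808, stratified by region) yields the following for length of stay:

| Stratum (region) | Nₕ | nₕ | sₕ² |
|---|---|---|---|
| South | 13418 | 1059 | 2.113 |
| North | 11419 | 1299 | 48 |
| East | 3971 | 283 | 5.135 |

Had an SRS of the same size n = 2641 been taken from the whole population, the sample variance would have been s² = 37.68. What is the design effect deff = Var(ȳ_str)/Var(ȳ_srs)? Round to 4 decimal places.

Var(ȳ_str) = Σ Wₕ²(1−fₕ)sₕ²/nₕ with Wₕ = Nₕ/28808:
  South: (13418/28808)²·(1−1059/13418)·2.113/1059 = 3.9870202 × 10^-4
  North: (11419/28808)²·(1−1299/11419)·48/1299 = 0.0051453445
  East: (3971/28808)²·(1−283/3971)·5.135/283 = 3.2019799 × 10^-4
  → Var(ȳ_str) = 0.0058642445.
Var(ȳ_srs) = (1 − 2641/28808)·37.68/2641 = 0.012959353.
deff = 0.0058642445 / 0.012959353 = 0.4525.

0.4525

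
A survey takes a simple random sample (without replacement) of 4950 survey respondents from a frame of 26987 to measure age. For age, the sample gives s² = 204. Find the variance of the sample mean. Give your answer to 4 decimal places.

0.0337

Under SRS without replacement, Var(ȳ) = (1 − f)·s²/n with f = n/N = 4950/26987 = 0.18342165.
Var(ȳ) = (1 − 0.18342165)·204/4950 = 0.81657835·0.041212121 = 0.033652926.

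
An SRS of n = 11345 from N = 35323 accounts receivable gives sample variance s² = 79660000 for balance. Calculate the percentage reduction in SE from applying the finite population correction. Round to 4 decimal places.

17.6094

f = n/N = 11345/35323 = 0.32117884.
SE_no-fpc = √(s²/n) = 83.794961; SE_fpc = √((1−f)s²/n) = 69.039174.
Ratio = √(1−f) = 0.82390604. Reduction = 100·(1 − 0.82390604) = 17.6094%.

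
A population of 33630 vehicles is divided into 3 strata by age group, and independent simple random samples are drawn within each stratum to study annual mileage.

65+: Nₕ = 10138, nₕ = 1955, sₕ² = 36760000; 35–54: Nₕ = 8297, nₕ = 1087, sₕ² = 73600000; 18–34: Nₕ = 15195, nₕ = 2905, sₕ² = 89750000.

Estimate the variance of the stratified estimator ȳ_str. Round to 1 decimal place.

Var(ȳ_str) = Σₕ Wₕ²(1 − fₕ)sₕ²/nₕ with Wₕ = Nₕ/N, N = 33630.
65+: Wₕ = 0.30145703; term = 0.30145703²·(1 − 0.19283882)·36760000/1955 = 1379.24.
35–54: Wₕ = 0.24671424; term = 0.24671424²·(1 − 0.13101121)·73600000/1087 = 3581.384.
18–34: Wₕ = 0.45182872; term = 0.45182872²·(1 − 0.19118131)·89750000/2905 = 5101.3741.
Sum = 10061.998.

10062.0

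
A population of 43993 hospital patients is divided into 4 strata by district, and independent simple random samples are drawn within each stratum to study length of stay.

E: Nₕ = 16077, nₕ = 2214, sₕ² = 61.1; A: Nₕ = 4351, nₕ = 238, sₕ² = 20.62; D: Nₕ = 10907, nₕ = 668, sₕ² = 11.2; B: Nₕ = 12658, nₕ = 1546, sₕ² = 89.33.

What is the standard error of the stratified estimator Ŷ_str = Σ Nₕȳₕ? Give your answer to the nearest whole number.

4207

Var(Ŷ_str) = Σₕ Nₕ²(1 − fₕ)sₕ²/nₕ.
E: 16077²·(1 − 2214/16077)·61.1/2214 = 6.1507182 × 10^6.
A: 4351²·(1 − 238/4351)·20.62/238 = 1.5504562 × 10^6.
D: 10907²·(1 − 668/10907)·11.2/668 = 1.8724249 × 10^6.
B: 12658²·(1 − 1546/12658)·89.33/1546 = 8.127279 × 10^6.
Sum = 1.7700878 × 10^7.
SE = √(1.7700878 × 10^7) = 4207.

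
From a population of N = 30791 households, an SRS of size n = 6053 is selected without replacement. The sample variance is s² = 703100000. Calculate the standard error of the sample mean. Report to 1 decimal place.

305.5

Under SRS without replacement, Var(ȳ) = (1 − f)·s²/n with f = n/N = 6053/30791 = 0.19658342.
Var(ȳ) = (1 − 0.19658342)·703100000/6053 = 0.80341658·116157.28 = 93322.683.
SE(ȳ) = √(93322.683) = 305.5.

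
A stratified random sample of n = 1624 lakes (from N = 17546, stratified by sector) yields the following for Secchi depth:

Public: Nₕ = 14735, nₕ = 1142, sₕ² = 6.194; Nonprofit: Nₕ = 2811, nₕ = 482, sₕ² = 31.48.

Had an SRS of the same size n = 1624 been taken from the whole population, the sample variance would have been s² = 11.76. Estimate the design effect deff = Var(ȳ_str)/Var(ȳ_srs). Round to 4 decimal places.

Var(ȳ_str) = Σ Wₕ²(1−fₕ)sₕ²/nₕ with Wₕ = Nₕ/17546:
  Public: (14735/17546)²·(1−1142/14735)·6.194/1142 = 0.0035286965
  Nonprofit: (2811/17546)²·(1−482/2811)·31.48/482 = 0.0013888706
  → Var(ȳ_str) = 0.0049175671.
Var(ȳ_srs) = (1 − 1624/17546)·11.76/1624 = 0.0065711411.
deff = 0.0049175671 / 0.0065711411 = 0.7484.

0.7484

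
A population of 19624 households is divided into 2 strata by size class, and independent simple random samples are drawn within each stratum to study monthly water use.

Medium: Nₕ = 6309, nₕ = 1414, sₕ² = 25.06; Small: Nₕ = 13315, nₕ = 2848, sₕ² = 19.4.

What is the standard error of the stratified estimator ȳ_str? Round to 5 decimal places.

0.06234

Var(ȳ_str) = Σₕ Wₕ²(1 − fₕ)sₕ²/nₕ with Wₕ = Nₕ/N, N = 19624.
Medium: Wₕ = 0.32149409; term = 0.32149409²·(1 − 0.22412427)·25.06/1414 = 0.0014212478.
Small: Wₕ = 0.67850591; term = 0.67850591²·(1 − 0.21389410)·19.4/2848 = 0.0024651881.
Sum = 0.0038864359.
SE = √(0.0038864359) = 0.06234.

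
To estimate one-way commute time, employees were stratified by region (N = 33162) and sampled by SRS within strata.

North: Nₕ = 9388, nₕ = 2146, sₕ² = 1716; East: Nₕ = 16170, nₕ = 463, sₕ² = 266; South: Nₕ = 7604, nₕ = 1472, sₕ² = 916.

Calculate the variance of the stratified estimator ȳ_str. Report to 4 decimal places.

0.2085

Var(ȳ_str) = Σₕ Wₕ²(1 − fₕ)sₕ²/nₕ with Wₕ = Nₕ/N, N = 33162.
North: Wₕ = 0.28309511; term = 0.28309511²·(1 − 0.22858969)·1716/2146 = 0.049435364.
East: Wₕ = 0.48760630; term = 0.48760630²·(1 − 0.02863327)·266/463 = 0.1326852.
South: Wₕ = 0.22929859; term = 0.22929859²·(1 − 0.19358233)·916/1472 = 0.026384598.
Sum = 0.20850516.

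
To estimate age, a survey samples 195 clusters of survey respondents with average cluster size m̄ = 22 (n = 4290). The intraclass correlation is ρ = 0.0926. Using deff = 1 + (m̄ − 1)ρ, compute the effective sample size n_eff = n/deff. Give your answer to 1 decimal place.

deff = 1 + (22 − 1)·0.0926 = 1 + 1.9446 = 2.9446.
n_eff = 4290 / 2.9446 = 1456.9.

1456.9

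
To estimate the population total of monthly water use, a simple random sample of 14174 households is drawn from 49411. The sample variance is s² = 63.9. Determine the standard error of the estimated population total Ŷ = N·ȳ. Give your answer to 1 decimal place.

Var(Ŷ) = N²·Var(ȳ) = N²·(1 − n/N)·s²/n.
f = 14174/49411 = 0.28685920; Var(ȳ) = 0.71314080·63.9/14174 = 0.0032150203.
Var(Ŷ) = 49411² · 0.0032150203 = 7.8493014 × 10^6.
SE(Ŷ) = √(7.8493014 × 10^6) = 2801.7.

2801.7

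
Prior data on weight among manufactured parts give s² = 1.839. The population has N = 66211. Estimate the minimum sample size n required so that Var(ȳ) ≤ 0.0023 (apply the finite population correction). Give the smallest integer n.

Without fpc, n₀ = s²/D = 1.839/0.0023 = 799.5652.
With fpc, (1 − n/N)·s²/n ≤ D requires n ≥ n₀/(1 + n₀/N) = 799.5652/(1 + 799.5652/66211) = 790.0248.
Rounding up, n = 791.

791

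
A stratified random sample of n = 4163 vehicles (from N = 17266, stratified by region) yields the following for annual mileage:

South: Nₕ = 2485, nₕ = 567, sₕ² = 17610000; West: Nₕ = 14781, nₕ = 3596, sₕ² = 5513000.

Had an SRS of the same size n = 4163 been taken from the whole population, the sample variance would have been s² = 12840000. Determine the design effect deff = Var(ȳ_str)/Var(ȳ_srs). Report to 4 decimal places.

Var(ȳ_str) = Σ Wₕ²(1−fₕ)sₕ²/nₕ with Wₕ = Nₕ/17266:
  South: (2485/17266)²·(1−567/2485)·17610000/567 = 496.55553
  West: (14781/17266)²·(1−3596/14781)·5513000/3596 = 850.20693
  → Var(ȳ_str) = 1346.7625.
Var(ȳ_srs) = (1 − 4163/17266)·12840000/4163 = 2340.6561.
deff = 1346.7625 / 2340.6561 = 0.5754.

0.5754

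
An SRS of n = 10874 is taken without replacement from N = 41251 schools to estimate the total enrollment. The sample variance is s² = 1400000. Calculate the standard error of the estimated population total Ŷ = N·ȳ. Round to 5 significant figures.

Var(Ŷ) = N²·Var(ȳ) = N²·(1 − n/N)·s²/n.
f = 10874/41251 = 0.26360573; Var(ȳ) = 0.73639427·1400000/10874 = 94.8089.
Var(Ŷ) = 41251² · 94.8089 = 1.6133109 × 10^11.
SE(Ŷ) = √(1.6133109 × 10^11) = 401660.

401660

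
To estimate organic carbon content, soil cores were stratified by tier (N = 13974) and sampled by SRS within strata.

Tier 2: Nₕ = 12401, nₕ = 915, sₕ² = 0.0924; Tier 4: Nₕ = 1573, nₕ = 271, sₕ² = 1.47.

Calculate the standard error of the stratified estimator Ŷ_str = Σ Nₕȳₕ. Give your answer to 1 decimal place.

159.7

Var(Ŷ_str) = Σₕ Nₕ²(1 − fₕ)sₕ²/nₕ.
Tier 2: 12401²·(1 − 915/12401)·0.0924/915 = 14383.891.
Tier 4: 1573²·(1 − 271/1573)·1.47/271 = 11109.327.
Sum = 25493.218.
SE = √(25493.218) = 159.7.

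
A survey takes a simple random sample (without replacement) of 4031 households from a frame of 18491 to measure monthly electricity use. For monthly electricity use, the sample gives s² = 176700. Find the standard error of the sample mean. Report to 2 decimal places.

Under SRS without replacement, Var(ȳ) = (1 − f)·s²/n with f = n/N = 4031/18491 = 0.21799794.
Var(ȳ) = (1 − 0.21799794)·176700/4031 = 0.78200206·43.835277 = 34.279276.
SE(ȳ) = √(34.279276) = 5.85.

5.85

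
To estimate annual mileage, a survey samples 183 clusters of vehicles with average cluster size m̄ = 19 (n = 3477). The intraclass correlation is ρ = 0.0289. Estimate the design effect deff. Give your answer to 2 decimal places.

1.52

deff = 1 + (19 − 1)·0.0289 = 1 + 0.5202 = 1.5202.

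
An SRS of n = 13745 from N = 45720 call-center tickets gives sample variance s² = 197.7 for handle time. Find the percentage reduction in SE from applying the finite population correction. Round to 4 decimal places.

16.3719

f = n/N = 13745/45720 = 0.30063430.
SE_no-fpc = √(s²/n) = 0.11993086; SE_fpc = √((1−f)s²/n) = 0.10029589.
Ratio = √(1−f) = 0.83628088. Reduction = 100·(1 − 0.83628088) = 16.3719%.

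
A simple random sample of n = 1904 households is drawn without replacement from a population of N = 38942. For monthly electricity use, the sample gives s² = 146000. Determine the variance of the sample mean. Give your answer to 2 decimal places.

Under SRS without replacement, Var(ȳ) = (1 − f)·s²/n with f = n/N = 1904/38942 = 0.04889323.
Var(ȳ) = (1 − 0.04889323)·146000/1904 = 0.95110677·76.680672 = 72.931507.

72.93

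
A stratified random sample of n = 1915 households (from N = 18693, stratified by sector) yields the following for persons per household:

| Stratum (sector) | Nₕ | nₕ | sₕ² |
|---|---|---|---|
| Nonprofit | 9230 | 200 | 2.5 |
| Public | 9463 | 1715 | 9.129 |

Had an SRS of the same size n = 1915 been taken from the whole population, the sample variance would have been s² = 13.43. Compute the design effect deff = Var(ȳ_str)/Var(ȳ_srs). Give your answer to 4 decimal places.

0.6511

Var(ȳ_str) = Σ Wₕ²(1−fₕ)sₕ²/nₕ with Wₕ = Nₕ/18693:
  Nonprofit: (9230/18693)²·(1−200/9230)·2.5/200 = 0.0029815456
  Public: (9463/18693)²·(1−1715/9463)·9.129/1715 = 0.0011169135
  → Var(ȳ_str) = 0.0040984591.
Var(ȳ_srs) = (1 − 1915/18693)·13.43/1915 = 0.0062946041.
deff = 0.0040984591 / 0.0062946041 = 0.6511.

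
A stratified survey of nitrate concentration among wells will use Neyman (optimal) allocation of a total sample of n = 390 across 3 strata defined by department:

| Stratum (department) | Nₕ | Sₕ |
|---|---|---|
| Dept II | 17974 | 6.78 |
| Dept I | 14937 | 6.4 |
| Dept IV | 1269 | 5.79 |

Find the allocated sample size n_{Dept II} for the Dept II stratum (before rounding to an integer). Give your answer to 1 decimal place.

211.4

Neyman allocation: nₕ = n·NₕSₕ / Σⱼ NⱼSⱼ.
Σ NⱼSⱼ = 17974·6.78 + 14937·6.4 + 1269·5.79 = 224808.03.
n_{Dept II} = 390·17974·6.78 / 224808.03 = 211.4.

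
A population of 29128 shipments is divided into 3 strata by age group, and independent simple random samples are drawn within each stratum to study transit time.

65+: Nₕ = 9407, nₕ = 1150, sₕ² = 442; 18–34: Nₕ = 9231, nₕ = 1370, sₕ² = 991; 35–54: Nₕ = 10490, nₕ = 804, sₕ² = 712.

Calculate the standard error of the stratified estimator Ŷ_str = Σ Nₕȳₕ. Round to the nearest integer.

13127

Var(Ŷ_str) = Σₕ Nₕ²(1 − fₕ)sₕ²/nₕ.
65+: 9407²·(1 − 1150/9407)·442/1150 = 2.9853679 × 10^7.
18–34: 9231²·(1 − 1370/9231)·991/1370 = 5.249037 × 10^7.
35–54: 10490²·(1 − 804/10490)·712/804 = 8.9979567 × 10^7.
Sum = 1.7232362 × 10^8.
SE = √(1.7232362 × 10^8) = 13127.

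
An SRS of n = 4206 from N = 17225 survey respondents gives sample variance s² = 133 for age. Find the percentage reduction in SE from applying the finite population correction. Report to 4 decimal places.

f = n/N = 4206/17225 = 0.24417997.
SE_no-fpc = √(s²/n) = 0.17782433; SE_fpc = √((1−f)s²/n) = 0.15459676.
Ratio = √(1−f) = 0.86937911. Reduction = 100·(1 − 0.86937911) = 13.0621%.

13.0621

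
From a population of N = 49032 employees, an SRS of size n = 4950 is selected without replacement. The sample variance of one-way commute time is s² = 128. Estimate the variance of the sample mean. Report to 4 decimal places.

Under SRS without replacement, Var(ȳ) = (1 − f)·s²/n with f = n/N = 4950/49032 = 0.10095448.
Var(ȳ) = (1 − 0.10095448)·128/4950 = 0.89904552·0.025858586 = 0.023248046.

0.0232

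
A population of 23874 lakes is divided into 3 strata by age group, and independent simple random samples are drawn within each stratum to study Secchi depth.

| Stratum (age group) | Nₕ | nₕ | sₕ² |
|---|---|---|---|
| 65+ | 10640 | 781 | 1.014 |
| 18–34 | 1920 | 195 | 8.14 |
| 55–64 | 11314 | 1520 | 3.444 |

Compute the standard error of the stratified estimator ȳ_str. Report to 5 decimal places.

0.03036

Var(ȳ_str) = Σₕ Wₕ²(1 − fₕ)sₕ²/nₕ with Wₕ = Nₕ/N, N = 23874.
65+: Wₕ = 0.44567312; term = 0.44567312²·(1 − 0.07340226)·1.014/781 = 2.389522 × 10^-4.
18–34: Wₕ = 0.08042222; term = 0.08042222²·(1 − 0.10156250)·8.14/195 = 2.425659 × 10^-4.
55–64: Wₕ = 0.47390467; term = 0.47390467²·(1 − 0.13434683)·3.444/1520 = 4.4049953 × 10^-4.
Sum = 9.2201763 × 10^-4.
SE = √(9.2201763 × 10^-4) = 0.03036.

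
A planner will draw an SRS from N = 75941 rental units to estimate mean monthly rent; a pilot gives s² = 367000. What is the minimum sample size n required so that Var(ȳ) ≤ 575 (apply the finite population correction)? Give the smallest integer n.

633

Without fpc, n₀ = s²/D = 367000/575 = 638.2609.
With fpc, (1 − n/N)·s²/n ≤ D requires n ≥ n₀/(1 + n₀/N) = 638.2609/(1 + 638.2609/75941) = 632.9412.
Rounding up, n = 633.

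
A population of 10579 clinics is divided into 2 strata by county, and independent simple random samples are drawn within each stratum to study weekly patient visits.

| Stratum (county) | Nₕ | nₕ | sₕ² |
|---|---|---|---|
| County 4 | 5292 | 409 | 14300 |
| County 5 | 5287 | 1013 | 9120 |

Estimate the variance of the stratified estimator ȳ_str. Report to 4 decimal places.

9.8907

Var(ȳ_str) = Σₕ Wₕ²(1 − fₕ)sₕ²/nₕ with Wₕ = Nₕ/N, N = 10579.
County 4: Wₕ = 0.50023632; term = 0.50023632²·(1 − 0.07728647)·14300/409 = 8.072909.
County 5: Wₕ = 0.49976368; term = 0.49976368²·(1 − 0.19160204)·9120/1013 = 1.8177744.
Sum = 9.8906834.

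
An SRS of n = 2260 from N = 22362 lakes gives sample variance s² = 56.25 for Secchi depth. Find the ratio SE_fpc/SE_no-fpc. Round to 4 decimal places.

f = n/N = 2260/22362 = 0.10106431.
SE_no-fpc = √(s²/n) = 0.15776369; SE_fpc = √((1−f)s²/n) = 0.14957925.
Ratio = √(1−f) = 0.94812219.

0.9481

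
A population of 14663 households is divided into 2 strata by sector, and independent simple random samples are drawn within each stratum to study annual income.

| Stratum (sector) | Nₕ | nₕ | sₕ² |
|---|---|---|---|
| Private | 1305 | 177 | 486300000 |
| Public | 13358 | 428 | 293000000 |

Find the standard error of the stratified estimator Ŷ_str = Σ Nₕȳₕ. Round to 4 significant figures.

Var(Ŷ_str) = Σₕ Nₕ²(1 − fₕ)sₕ²/nₕ.
Private: 1305²·(1 − 177/1305)·486300000/177 = 4.0443675 × 10^12.
Public: 13358²·(1 − 428/13358)·293000000/428 = 1.1823984 × 10^14.
Sum = 1.2228421 × 10^14.
SE = √(1.2228421 × 10^14) = 1.106 × 10^7.

1.106 × 10^7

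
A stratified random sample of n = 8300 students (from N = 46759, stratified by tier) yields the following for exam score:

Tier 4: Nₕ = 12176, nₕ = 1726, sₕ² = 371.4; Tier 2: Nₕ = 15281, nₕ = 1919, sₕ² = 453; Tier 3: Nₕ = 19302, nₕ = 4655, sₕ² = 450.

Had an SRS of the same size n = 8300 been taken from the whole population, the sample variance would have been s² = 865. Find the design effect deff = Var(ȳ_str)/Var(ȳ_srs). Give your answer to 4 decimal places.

0.5491

Var(ȳ_str) = Σ Wₕ²(1−fₕ)sₕ²/nₕ with Wₕ = Nₕ/46759:
  Tier 4: (12176/46759)²·(1−1726/12176)·371.4/1726 = 0.012522516
  Tier 2: (15281/46759)²·(1−1919/15281)·453/1919 = 0.022045301
  Tier 3: (19302/46759)²·(1−4655/19302)·450/4655 = 0.012500097
  → Var(ȳ_str) = 0.047067914.
Var(ȳ_srs) = (1 − 8300/46759)·865/8300 = 0.085717755.
deff = 0.047067914 / 0.085717755 = 0.5491.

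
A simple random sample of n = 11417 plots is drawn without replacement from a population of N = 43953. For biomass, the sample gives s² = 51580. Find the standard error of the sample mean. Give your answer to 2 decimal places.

Under SRS without replacement, Var(ȳ) = (1 − f)·s²/n with f = n/N = 11417/43953 = 0.25975474.
Var(ȳ) = (1 − 0.25975474)·51580/11417 = 0.74024526·4.5178243 = 3.344298.
SE(ȳ) = √(3.344298) = 1.83.

1.83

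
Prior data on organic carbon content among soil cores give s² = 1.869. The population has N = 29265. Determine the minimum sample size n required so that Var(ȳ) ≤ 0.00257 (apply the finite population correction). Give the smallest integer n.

Without fpc, n₀ = s²/D = 1.869/0.00257 = 727.2374.
With fpc, (1 − n/N)·s²/n ≤ D requires n ≥ n₀/(1 + n₀/N) = 727.2374/(1 + 727.2374/29265) = 709.6037.
Rounding up, n = 710.

710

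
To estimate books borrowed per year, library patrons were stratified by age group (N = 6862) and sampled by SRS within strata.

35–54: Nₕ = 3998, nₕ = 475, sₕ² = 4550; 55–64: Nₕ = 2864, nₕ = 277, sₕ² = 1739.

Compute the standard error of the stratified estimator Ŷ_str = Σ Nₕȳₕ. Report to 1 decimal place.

Var(Ŷ_str) = Σₕ Nₕ²(1 − fₕ)sₕ²/nₕ.
35–54: 3998²·(1 − 475/3998)·4550/475 = 1.3491903 × 10^8.
55–64: 2864²·(1 − 277/2864)·1739/277 = 4.6514596 × 10^7.
Sum = 1.8143363 × 10^8.
SE = √(1.8143363 × 10^8) = 13469.7.

13469.7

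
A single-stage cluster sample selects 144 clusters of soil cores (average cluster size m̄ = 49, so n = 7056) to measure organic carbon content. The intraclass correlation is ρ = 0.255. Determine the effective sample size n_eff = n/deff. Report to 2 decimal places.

deff = 1 + (49 − 1)·0.255 = 1 + 12.24 = 13.24.
n_eff = 7056 / 13.24 = 532.93.

532.93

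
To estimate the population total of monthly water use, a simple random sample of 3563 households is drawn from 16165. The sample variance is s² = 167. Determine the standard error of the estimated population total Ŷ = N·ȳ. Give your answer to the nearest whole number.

Var(Ŷ) = N²·Var(ȳ) = N²·(1 − n/N)·s²/n.
f = 3563/16165 = 0.22041448; Var(ȳ) = 0.77958552·167/3563 = 0.036539653.
Var(Ŷ) = 16165² · 0.036539653 = 9.5480753 × 10^6.
SE(Ŷ) = √(9.5480753 × 10^6) = 3090.

3090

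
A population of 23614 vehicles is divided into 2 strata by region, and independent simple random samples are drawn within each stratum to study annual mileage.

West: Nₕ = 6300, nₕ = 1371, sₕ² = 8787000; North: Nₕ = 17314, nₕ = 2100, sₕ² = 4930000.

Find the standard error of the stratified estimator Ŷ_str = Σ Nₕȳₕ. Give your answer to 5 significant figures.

904110

Var(Ŷ_str) = Σₕ Nₕ²(1 − fₕ)sₕ²/nₕ.
West: 6300²·(1 − 1371/6300)·8787000/1371 = 1.9902267 × 10^11.
North: 17314²·(1 − 2100/17314)·4930000/2100 = 6.1839853 × 10^11.
Sum = 8.174212 × 10^11.
SE = √(8.174212 × 10^11) = 904110.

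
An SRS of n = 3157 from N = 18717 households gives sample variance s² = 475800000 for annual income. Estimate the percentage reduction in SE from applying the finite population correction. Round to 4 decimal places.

f = n/N = 3157/18717 = 0.16867019.
SE_no-fpc = √(s²/n) = 388.21734; SE_fpc = √((1−f)s²/n) = 353.96605.
Ratio = √(1−f) = 0.91177289. Reduction = 100·(1 − 0.91177289) = 8.8227%.

8.8227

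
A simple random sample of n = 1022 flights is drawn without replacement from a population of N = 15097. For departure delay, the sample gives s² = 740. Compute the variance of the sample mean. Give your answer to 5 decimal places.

0.67505

Under SRS without replacement, Var(ȳ) = (1 − f)·s²/n with f = n/N = 1022/15097 = 0.06769557.
Var(ȳ) = (1 − 0.06769557)·740/1022 = 0.93230443·0.72407045 = 0.67505409.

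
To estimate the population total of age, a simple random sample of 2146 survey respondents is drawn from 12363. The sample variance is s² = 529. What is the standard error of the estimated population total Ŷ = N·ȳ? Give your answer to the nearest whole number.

5580

Var(Ŷ) = N²·Var(ȳ) = N²·(1 − n/N)·s²/n.
f = 2146/12363 = 0.17358246; Var(ȳ) = 0.82641754·529/2146 = 0.20371616.
Var(Ŷ) = 12363² · 0.20371616 = 3.1136746 × 10^7.
SE(Ŷ) = √(3.1136746 × 10^7) = 5580.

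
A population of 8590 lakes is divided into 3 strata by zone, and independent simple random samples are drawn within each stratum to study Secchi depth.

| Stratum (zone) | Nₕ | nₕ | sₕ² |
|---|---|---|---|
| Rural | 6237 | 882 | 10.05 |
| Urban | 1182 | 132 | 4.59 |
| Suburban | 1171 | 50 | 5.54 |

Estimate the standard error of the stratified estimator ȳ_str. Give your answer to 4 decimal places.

Var(ȳ_str) = Σₕ Wₕ²(1 − fₕ)sₕ²/nₕ with Wₕ = Nₕ/N, N = 8590.
Rural: Wₕ = 0.72607683; term = 0.72607683²·(1 − 0.14141414)·10.05/882 = 0.0051575847.
Urban: Wₕ = 0.13760186; term = 0.13760186²·(1 − 0.11167513)·4.59/132 = 5.8486981 × 10^-4.
Suburban: Wₕ = 0.13632130; term = 0.13632130²·(1 − 0.04269855)·5.54/50 = 0.0019711331.
Sum = 0.0077135876.
SE = √(0.0077135876) = 0.0878.

0.0878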